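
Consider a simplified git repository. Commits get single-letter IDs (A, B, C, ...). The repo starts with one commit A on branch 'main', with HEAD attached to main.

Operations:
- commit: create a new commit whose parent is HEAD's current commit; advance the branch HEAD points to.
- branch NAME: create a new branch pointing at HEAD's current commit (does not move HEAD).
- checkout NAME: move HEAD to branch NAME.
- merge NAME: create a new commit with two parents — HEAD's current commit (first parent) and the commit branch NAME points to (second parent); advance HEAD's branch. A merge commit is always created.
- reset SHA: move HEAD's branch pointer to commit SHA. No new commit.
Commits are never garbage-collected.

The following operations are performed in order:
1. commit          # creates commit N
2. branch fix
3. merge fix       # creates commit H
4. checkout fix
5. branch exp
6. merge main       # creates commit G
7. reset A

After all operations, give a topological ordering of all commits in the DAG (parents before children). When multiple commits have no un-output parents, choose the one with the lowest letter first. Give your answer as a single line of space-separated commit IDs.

Answer: A N H G

Derivation:
After op 1 (commit): HEAD=main@N [main=N]
After op 2 (branch): HEAD=main@N [fix=N main=N]
After op 3 (merge): HEAD=main@H [fix=N main=H]
After op 4 (checkout): HEAD=fix@N [fix=N main=H]
After op 5 (branch): HEAD=fix@N [exp=N fix=N main=H]
After op 6 (merge): HEAD=fix@G [exp=N fix=G main=H]
After op 7 (reset): HEAD=fix@A [exp=N fix=A main=H]
commit A: parents=[]
commit G: parents=['N', 'H']
commit H: parents=['N', 'N']
commit N: parents=['A']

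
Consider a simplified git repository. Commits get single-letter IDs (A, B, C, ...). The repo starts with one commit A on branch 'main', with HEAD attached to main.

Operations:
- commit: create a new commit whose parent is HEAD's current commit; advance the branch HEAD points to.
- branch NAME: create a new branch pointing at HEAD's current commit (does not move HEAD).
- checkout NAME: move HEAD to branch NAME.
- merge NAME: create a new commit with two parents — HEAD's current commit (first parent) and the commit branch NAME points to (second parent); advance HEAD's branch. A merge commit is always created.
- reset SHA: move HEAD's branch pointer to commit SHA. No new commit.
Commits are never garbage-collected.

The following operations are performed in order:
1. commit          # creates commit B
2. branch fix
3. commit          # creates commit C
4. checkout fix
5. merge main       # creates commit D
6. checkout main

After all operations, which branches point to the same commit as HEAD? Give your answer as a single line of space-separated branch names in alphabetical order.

Answer: main

Derivation:
After op 1 (commit): HEAD=main@B [main=B]
After op 2 (branch): HEAD=main@B [fix=B main=B]
After op 3 (commit): HEAD=main@C [fix=B main=C]
After op 4 (checkout): HEAD=fix@B [fix=B main=C]
After op 5 (merge): HEAD=fix@D [fix=D main=C]
After op 6 (checkout): HEAD=main@C [fix=D main=C]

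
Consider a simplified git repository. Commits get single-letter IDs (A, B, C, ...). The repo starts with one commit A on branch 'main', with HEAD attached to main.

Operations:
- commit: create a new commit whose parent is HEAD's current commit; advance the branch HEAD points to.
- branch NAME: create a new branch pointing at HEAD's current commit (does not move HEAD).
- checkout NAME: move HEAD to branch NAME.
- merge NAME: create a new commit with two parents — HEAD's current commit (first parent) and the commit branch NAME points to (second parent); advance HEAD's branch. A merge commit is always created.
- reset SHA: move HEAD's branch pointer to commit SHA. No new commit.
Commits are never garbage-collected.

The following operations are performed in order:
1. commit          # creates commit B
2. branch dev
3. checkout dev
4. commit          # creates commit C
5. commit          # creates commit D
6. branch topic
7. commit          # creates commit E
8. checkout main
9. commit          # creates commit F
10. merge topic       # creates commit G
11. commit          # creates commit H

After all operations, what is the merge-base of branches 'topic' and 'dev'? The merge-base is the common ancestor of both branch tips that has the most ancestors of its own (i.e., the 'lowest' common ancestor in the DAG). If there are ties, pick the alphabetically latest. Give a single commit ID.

After op 1 (commit): HEAD=main@B [main=B]
After op 2 (branch): HEAD=main@B [dev=B main=B]
After op 3 (checkout): HEAD=dev@B [dev=B main=B]
After op 4 (commit): HEAD=dev@C [dev=C main=B]
After op 5 (commit): HEAD=dev@D [dev=D main=B]
After op 6 (branch): HEAD=dev@D [dev=D main=B topic=D]
After op 7 (commit): HEAD=dev@E [dev=E main=B topic=D]
After op 8 (checkout): HEAD=main@B [dev=E main=B topic=D]
After op 9 (commit): HEAD=main@F [dev=E main=F topic=D]
After op 10 (merge): HEAD=main@G [dev=E main=G topic=D]
After op 11 (commit): HEAD=main@H [dev=E main=H topic=D]
ancestors(topic=D): ['A', 'B', 'C', 'D']
ancestors(dev=E): ['A', 'B', 'C', 'D', 'E']
common: ['A', 'B', 'C', 'D']

Answer: D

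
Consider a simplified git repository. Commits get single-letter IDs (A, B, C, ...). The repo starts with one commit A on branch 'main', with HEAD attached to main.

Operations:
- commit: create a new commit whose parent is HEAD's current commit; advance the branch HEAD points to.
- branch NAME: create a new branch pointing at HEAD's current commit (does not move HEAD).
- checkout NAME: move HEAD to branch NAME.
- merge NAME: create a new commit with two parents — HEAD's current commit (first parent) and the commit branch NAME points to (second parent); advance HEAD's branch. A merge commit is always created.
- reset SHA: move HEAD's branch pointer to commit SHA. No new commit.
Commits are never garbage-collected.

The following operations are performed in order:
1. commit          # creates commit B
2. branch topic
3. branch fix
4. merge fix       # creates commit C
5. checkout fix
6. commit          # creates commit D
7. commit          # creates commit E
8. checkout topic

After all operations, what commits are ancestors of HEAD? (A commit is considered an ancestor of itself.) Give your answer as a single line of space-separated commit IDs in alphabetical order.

After op 1 (commit): HEAD=main@B [main=B]
After op 2 (branch): HEAD=main@B [main=B topic=B]
After op 3 (branch): HEAD=main@B [fix=B main=B topic=B]
After op 4 (merge): HEAD=main@C [fix=B main=C topic=B]
After op 5 (checkout): HEAD=fix@B [fix=B main=C topic=B]
After op 6 (commit): HEAD=fix@D [fix=D main=C topic=B]
After op 7 (commit): HEAD=fix@E [fix=E main=C topic=B]
After op 8 (checkout): HEAD=topic@B [fix=E main=C topic=B]

Answer: A B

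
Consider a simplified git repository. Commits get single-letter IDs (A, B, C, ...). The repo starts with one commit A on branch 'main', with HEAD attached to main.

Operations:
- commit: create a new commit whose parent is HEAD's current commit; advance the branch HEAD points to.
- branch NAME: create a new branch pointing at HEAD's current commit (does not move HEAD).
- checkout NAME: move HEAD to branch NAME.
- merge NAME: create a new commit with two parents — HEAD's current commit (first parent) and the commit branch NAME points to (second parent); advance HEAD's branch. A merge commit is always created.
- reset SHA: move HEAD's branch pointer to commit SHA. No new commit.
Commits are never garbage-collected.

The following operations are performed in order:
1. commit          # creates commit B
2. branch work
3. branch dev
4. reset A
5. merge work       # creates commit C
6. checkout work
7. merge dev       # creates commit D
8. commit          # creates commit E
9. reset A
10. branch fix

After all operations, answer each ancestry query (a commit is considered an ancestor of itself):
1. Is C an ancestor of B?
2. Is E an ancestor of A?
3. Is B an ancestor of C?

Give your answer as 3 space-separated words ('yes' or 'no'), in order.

Answer: no no yes

Derivation:
After op 1 (commit): HEAD=main@B [main=B]
After op 2 (branch): HEAD=main@B [main=B work=B]
After op 3 (branch): HEAD=main@B [dev=B main=B work=B]
After op 4 (reset): HEAD=main@A [dev=B main=A work=B]
After op 5 (merge): HEAD=main@C [dev=B main=C work=B]
After op 6 (checkout): HEAD=work@B [dev=B main=C work=B]
After op 7 (merge): HEAD=work@D [dev=B main=C work=D]
After op 8 (commit): HEAD=work@E [dev=B main=C work=E]
After op 9 (reset): HEAD=work@A [dev=B main=C work=A]
After op 10 (branch): HEAD=work@A [dev=B fix=A main=C work=A]
ancestors(B) = {A,B}; C in? no
ancestors(A) = {A}; E in? no
ancestors(C) = {A,B,C}; B in? yes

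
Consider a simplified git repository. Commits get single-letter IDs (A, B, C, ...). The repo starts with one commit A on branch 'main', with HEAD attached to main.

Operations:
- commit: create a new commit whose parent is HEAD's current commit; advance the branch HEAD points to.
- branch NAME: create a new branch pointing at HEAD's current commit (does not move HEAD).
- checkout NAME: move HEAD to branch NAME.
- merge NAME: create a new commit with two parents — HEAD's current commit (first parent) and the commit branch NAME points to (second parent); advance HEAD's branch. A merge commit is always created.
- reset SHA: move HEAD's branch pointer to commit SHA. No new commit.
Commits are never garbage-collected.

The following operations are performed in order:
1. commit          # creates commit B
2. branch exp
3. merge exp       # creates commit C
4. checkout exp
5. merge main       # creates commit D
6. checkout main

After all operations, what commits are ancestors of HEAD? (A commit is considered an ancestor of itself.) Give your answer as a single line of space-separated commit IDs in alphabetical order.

After op 1 (commit): HEAD=main@B [main=B]
After op 2 (branch): HEAD=main@B [exp=B main=B]
After op 3 (merge): HEAD=main@C [exp=B main=C]
After op 4 (checkout): HEAD=exp@B [exp=B main=C]
After op 5 (merge): HEAD=exp@D [exp=D main=C]
After op 6 (checkout): HEAD=main@C [exp=D main=C]

Answer: A B C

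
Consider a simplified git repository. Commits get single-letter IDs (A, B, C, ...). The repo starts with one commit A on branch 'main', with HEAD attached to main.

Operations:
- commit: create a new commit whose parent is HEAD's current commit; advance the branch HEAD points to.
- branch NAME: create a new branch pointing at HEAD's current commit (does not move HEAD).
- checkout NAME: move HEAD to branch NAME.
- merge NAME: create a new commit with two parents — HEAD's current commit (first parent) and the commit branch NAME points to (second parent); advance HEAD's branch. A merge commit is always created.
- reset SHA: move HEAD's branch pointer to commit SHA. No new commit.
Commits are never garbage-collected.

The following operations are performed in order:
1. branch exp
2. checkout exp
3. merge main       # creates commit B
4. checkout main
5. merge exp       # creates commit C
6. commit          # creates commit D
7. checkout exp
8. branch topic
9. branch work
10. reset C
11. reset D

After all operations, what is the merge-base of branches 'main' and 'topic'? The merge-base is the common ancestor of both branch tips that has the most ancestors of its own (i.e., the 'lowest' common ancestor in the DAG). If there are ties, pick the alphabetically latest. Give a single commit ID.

Answer: B

Derivation:
After op 1 (branch): HEAD=main@A [exp=A main=A]
After op 2 (checkout): HEAD=exp@A [exp=A main=A]
After op 3 (merge): HEAD=exp@B [exp=B main=A]
After op 4 (checkout): HEAD=main@A [exp=B main=A]
After op 5 (merge): HEAD=main@C [exp=B main=C]
After op 6 (commit): HEAD=main@D [exp=B main=D]
After op 7 (checkout): HEAD=exp@B [exp=B main=D]
After op 8 (branch): HEAD=exp@B [exp=B main=D topic=B]
After op 9 (branch): HEAD=exp@B [exp=B main=D topic=B work=B]
After op 10 (reset): HEAD=exp@C [exp=C main=D topic=B work=B]
After op 11 (reset): HEAD=exp@D [exp=D main=D topic=B work=B]
ancestors(main=D): ['A', 'B', 'C', 'D']
ancestors(topic=B): ['A', 'B']
common: ['A', 'B']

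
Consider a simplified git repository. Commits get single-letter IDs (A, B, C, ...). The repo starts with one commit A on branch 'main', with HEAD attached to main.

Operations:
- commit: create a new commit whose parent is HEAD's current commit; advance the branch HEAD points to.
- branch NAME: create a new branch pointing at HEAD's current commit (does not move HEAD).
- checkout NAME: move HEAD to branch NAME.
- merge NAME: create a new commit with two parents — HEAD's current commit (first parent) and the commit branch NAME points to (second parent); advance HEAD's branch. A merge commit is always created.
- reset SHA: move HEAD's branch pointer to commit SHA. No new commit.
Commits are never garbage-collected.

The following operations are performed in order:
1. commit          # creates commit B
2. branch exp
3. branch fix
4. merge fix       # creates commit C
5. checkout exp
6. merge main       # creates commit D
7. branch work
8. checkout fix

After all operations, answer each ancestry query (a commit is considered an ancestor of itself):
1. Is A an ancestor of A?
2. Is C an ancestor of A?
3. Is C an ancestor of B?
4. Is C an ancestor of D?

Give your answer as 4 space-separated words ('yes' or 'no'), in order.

After op 1 (commit): HEAD=main@B [main=B]
After op 2 (branch): HEAD=main@B [exp=B main=B]
After op 3 (branch): HEAD=main@B [exp=B fix=B main=B]
After op 4 (merge): HEAD=main@C [exp=B fix=B main=C]
After op 5 (checkout): HEAD=exp@B [exp=B fix=B main=C]
After op 6 (merge): HEAD=exp@D [exp=D fix=B main=C]
After op 7 (branch): HEAD=exp@D [exp=D fix=B main=C work=D]
After op 8 (checkout): HEAD=fix@B [exp=D fix=B main=C work=D]
ancestors(A) = {A}; A in? yes
ancestors(A) = {A}; C in? no
ancestors(B) = {A,B}; C in? no
ancestors(D) = {A,B,C,D}; C in? yes

Answer: yes no no yes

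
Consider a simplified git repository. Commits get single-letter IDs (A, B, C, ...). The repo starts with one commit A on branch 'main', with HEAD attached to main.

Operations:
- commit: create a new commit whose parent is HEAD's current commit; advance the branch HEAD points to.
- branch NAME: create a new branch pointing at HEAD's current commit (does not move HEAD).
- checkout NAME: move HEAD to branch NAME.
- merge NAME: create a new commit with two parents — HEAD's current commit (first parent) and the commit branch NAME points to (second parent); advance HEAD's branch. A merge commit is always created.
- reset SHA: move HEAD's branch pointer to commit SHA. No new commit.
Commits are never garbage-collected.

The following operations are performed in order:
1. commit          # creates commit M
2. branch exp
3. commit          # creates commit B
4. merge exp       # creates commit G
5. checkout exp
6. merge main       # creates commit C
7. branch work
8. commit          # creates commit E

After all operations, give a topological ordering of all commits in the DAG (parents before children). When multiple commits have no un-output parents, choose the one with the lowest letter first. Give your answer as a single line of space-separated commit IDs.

After op 1 (commit): HEAD=main@M [main=M]
After op 2 (branch): HEAD=main@M [exp=M main=M]
After op 3 (commit): HEAD=main@B [exp=M main=B]
After op 4 (merge): HEAD=main@G [exp=M main=G]
After op 5 (checkout): HEAD=exp@M [exp=M main=G]
After op 6 (merge): HEAD=exp@C [exp=C main=G]
After op 7 (branch): HEAD=exp@C [exp=C main=G work=C]
After op 8 (commit): HEAD=exp@E [exp=E main=G work=C]
commit A: parents=[]
commit B: parents=['M']
commit C: parents=['M', 'G']
commit E: parents=['C']
commit G: parents=['B', 'M']
commit M: parents=['A']

Answer: A M B G C E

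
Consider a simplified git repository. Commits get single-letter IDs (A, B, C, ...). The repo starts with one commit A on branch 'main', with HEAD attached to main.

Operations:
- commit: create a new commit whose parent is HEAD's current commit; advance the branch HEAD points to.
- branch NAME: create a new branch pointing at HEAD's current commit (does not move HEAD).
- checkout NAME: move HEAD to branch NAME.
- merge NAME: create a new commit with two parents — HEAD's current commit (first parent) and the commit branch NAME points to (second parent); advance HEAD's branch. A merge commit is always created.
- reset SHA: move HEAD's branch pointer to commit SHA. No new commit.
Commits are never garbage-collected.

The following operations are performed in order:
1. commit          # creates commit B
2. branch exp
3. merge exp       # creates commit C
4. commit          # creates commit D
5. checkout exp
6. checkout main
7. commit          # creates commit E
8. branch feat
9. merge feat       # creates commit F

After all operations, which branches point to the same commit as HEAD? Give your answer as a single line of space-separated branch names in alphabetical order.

After op 1 (commit): HEAD=main@B [main=B]
After op 2 (branch): HEAD=main@B [exp=B main=B]
After op 3 (merge): HEAD=main@C [exp=B main=C]
After op 4 (commit): HEAD=main@D [exp=B main=D]
After op 5 (checkout): HEAD=exp@B [exp=B main=D]
After op 6 (checkout): HEAD=main@D [exp=B main=D]
After op 7 (commit): HEAD=main@E [exp=B main=E]
After op 8 (branch): HEAD=main@E [exp=B feat=E main=E]
After op 9 (merge): HEAD=main@F [exp=B feat=E main=F]

Answer: main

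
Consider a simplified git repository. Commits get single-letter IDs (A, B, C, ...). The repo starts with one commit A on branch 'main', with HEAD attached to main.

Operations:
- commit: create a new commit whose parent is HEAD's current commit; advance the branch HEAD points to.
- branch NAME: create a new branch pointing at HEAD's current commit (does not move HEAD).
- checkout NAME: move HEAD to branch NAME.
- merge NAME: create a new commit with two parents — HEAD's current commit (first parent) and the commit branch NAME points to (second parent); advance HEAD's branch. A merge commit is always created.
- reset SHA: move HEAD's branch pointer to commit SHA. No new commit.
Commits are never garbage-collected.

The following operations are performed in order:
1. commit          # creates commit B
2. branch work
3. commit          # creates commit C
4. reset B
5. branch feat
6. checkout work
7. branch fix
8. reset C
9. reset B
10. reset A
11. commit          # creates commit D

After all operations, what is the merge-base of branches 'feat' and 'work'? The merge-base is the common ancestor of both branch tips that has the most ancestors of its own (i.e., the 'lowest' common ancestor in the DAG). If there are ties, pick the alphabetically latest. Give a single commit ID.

After op 1 (commit): HEAD=main@B [main=B]
After op 2 (branch): HEAD=main@B [main=B work=B]
After op 3 (commit): HEAD=main@C [main=C work=B]
After op 4 (reset): HEAD=main@B [main=B work=B]
After op 5 (branch): HEAD=main@B [feat=B main=B work=B]
After op 6 (checkout): HEAD=work@B [feat=B main=B work=B]
After op 7 (branch): HEAD=work@B [feat=B fix=B main=B work=B]
After op 8 (reset): HEAD=work@C [feat=B fix=B main=B work=C]
After op 9 (reset): HEAD=work@B [feat=B fix=B main=B work=B]
After op 10 (reset): HEAD=work@A [feat=B fix=B main=B work=A]
After op 11 (commit): HEAD=work@D [feat=B fix=B main=B work=D]
ancestors(feat=B): ['A', 'B']
ancestors(work=D): ['A', 'D']
common: ['A']

Answer: A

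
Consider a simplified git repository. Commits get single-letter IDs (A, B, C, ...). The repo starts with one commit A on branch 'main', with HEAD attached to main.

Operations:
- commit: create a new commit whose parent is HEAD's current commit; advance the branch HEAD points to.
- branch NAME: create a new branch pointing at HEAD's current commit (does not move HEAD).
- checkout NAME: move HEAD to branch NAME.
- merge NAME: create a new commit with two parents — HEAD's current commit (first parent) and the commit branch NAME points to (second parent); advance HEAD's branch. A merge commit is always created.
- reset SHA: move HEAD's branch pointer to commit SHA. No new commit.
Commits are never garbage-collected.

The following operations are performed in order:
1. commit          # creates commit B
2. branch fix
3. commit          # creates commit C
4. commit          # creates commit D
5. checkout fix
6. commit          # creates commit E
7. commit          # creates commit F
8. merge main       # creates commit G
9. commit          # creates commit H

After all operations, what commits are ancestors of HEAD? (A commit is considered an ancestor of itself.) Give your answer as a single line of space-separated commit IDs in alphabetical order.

After op 1 (commit): HEAD=main@B [main=B]
After op 2 (branch): HEAD=main@B [fix=B main=B]
After op 3 (commit): HEAD=main@C [fix=B main=C]
After op 4 (commit): HEAD=main@D [fix=B main=D]
After op 5 (checkout): HEAD=fix@B [fix=B main=D]
After op 6 (commit): HEAD=fix@E [fix=E main=D]
After op 7 (commit): HEAD=fix@F [fix=F main=D]
After op 8 (merge): HEAD=fix@G [fix=G main=D]
After op 9 (commit): HEAD=fix@H [fix=H main=D]

Answer: A B C D E F G H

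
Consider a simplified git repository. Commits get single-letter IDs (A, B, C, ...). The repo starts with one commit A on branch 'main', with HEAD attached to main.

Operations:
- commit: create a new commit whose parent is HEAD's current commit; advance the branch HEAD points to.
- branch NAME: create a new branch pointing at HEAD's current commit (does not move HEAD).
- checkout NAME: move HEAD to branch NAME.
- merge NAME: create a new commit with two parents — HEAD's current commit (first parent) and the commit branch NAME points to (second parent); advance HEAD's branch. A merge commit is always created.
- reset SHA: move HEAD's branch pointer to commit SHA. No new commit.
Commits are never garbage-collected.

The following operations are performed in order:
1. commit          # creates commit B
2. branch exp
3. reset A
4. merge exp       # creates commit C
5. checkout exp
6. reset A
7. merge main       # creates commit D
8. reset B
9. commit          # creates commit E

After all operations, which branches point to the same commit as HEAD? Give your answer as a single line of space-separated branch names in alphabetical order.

After op 1 (commit): HEAD=main@B [main=B]
After op 2 (branch): HEAD=main@B [exp=B main=B]
After op 3 (reset): HEAD=main@A [exp=B main=A]
After op 4 (merge): HEAD=main@C [exp=B main=C]
After op 5 (checkout): HEAD=exp@B [exp=B main=C]
After op 6 (reset): HEAD=exp@A [exp=A main=C]
After op 7 (merge): HEAD=exp@D [exp=D main=C]
After op 8 (reset): HEAD=exp@B [exp=B main=C]
After op 9 (commit): HEAD=exp@E [exp=E main=C]

Answer: exp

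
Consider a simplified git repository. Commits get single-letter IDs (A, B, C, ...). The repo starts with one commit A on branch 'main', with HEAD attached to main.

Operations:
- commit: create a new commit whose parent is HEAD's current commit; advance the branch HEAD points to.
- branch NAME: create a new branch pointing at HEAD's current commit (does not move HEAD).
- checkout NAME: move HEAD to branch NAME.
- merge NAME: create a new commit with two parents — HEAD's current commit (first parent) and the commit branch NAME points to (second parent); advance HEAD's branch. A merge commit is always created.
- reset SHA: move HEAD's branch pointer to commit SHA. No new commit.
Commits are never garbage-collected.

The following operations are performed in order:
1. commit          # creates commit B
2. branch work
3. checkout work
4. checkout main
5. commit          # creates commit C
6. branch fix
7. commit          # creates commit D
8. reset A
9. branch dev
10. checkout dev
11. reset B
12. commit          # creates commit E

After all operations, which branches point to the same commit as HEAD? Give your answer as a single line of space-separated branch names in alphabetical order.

After op 1 (commit): HEAD=main@B [main=B]
After op 2 (branch): HEAD=main@B [main=B work=B]
After op 3 (checkout): HEAD=work@B [main=B work=B]
After op 4 (checkout): HEAD=main@B [main=B work=B]
After op 5 (commit): HEAD=main@C [main=C work=B]
After op 6 (branch): HEAD=main@C [fix=C main=C work=B]
After op 7 (commit): HEAD=main@D [fix=C main=D work=B]
After op 8 (reset): HEAD=main@A [fix=C main=A work=B]
After op 9 (branch): HEAD=main@A [dev=A fix=C main=A work=B]
After op 10 (checkout): HEAD=dev@A [dev=A fix=C main=A work=B]
After op 11 (reset): HEAD=dev@B [dev=B fix=C main=A work=B]
After op 12 (commit): HEAD=dev@E [dev=E fix=C main=A work=B]

Answer: dev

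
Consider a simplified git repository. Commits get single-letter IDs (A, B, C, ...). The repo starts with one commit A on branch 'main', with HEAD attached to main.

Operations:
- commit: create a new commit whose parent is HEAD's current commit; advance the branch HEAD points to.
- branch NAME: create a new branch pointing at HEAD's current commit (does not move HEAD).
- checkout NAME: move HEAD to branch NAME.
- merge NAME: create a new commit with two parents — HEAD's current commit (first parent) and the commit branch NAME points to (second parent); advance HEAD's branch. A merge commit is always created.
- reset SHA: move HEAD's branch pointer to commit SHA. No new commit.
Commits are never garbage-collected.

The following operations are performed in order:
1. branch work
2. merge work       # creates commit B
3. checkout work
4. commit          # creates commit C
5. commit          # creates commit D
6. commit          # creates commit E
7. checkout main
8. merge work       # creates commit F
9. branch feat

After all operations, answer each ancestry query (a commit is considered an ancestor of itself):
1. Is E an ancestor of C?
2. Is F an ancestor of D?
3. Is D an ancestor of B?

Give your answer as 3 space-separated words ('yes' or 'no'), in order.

After op 1 (branch): HEAD=main@A [main=A work=A]
After op 2 (merge): HEAD=main@B [main=B work=A]
After op 3 (checkout): HEAD=work@A [main=B work=A]
After op 4 (commit): HEAD=work@C [main=B work=C]
After op 5 (commit): HEAD=work@D [main=B work=D]
After op 6 (commit): HEAD=work@E [main=B work=E]
After op 7 (checkout): HEAD=main@B [main=B work=E]
After op 8 (merge): HEAD=main@F [main=F work=E]
After op 9 (branch): HEAD=main@F [feat=F main=F work=E]
ancestors(C) = {A,C}; E in? no
ancestors(D) = {A,C,D}; F in? no
ancestors(B) = {A,B}; D in? no

Answer: no no no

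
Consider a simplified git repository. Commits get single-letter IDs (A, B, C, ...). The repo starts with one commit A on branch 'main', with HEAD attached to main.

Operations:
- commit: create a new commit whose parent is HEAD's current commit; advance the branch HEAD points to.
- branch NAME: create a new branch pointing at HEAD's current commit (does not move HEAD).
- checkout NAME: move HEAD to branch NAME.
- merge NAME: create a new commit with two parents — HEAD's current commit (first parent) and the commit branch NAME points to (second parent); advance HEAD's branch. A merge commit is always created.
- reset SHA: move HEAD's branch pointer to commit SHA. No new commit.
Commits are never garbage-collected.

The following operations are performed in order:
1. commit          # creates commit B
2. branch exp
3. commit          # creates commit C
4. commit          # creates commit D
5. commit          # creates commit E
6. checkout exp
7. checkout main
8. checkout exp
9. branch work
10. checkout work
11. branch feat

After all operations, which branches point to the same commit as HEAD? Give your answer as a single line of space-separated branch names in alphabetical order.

Answer: exp feat work

Derivation:
After op 1 (commit): HEAD=main@B [main=B]
After op 2 (branch): HEAD=main@B [exp=B main=B]
After op 3 (commit): HEAD=main@C [exp=B main=C]
After op 4 (commit): HEAD=main@D [exp=B main=D]
After op 5 (commit): HEAD=main@E [exp=B main=E]
After op 6 (checkout): HEAD=exp@B [exp=B main=E]
After op 7 (checkout): HEAD=main@E [exp=B main=E]
After op 8 (checkout): HEAD=exp@B [exp=B main=E]
After op 9 (branch): HEAD=exp@B [exp=B main=E work=B]
After op 10 (checkout): HEAD=work@B [exp=B main=E work=B]
After op 11 (branch): HEAD=work@B [exp=B feat=B main=E work=B]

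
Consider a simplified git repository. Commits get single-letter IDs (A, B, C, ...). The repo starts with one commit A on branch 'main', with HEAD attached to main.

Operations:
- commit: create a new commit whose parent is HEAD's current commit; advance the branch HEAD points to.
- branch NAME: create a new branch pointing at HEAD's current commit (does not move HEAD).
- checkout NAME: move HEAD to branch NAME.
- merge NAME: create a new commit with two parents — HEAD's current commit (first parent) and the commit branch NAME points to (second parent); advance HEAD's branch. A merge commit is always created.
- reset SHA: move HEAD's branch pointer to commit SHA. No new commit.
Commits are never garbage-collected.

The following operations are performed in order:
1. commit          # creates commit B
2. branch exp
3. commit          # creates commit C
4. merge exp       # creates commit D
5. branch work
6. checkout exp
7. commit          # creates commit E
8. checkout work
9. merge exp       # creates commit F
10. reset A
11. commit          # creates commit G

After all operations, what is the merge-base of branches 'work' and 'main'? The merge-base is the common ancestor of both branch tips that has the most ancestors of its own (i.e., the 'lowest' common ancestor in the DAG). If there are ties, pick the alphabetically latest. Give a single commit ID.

Answer: A

Derivation:
After op 1 (commit): HEAD=main@B [main=B]
After op 2 (branch): HEAD=main@B [exp=B main=B]
After op 3 (commit): HEAD=main@C [exp=B main=C]
After op 4 (merge): HEAD=main@D [exp=B main=D]
After op 5 (branch): HEAD=main@D [exp=B main=D work=D]
After op 6 (checkout): HEAD=exp@B [exp=B main=D work=D]
After op 7 (commit): HEAD=exp@E [exp=E main=D work=D]
After op 8 (checkout): HEAD=work@D [exp=E main=D work=D]
After op 9 (merge): HEAD=work@F [exp=E main=D work=F]
After op 10 (reset): HEAD=work@A [exp=E main=D work=A]
After op 11 (commit): HEAD=work@G [exp=E main=D work=G]
ancestors(work=G): ['A', 'G']
ancestors(main=D): ['A', 'B', 'C', 'D']
common: ['A']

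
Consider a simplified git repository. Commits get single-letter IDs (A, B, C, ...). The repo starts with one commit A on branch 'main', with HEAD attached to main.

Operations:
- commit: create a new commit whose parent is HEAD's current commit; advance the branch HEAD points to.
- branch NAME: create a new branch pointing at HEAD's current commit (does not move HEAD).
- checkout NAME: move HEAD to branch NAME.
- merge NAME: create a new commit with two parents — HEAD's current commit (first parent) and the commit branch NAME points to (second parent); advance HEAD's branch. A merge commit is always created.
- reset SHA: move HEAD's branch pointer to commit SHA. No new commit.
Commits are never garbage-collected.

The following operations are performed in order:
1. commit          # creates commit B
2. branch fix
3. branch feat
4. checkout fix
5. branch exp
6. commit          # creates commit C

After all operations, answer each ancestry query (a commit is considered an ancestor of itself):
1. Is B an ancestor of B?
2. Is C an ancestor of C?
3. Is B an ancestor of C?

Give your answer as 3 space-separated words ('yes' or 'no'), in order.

Answer: yes yes yes

Derivation:
After op 1 (commit): HEAD=main@B [main=B]
After op 2 (branch): HEAD=main@B [fix=B main=B]
After op 3 (branch): HEAD=main@B [feat=B fix=B main=B]
After op 4 (checkout): HEAD=fix@B [feat=B fix=B main=B]
After op 5 (branch): HEAD=fix@B [exp=B feat=B fix=B main=B]
After op 6 (commit): HEAD=fix@C [exp=B feat=B fix=C main=B]
ancestors(B) = {A,B}; B in? yes
ancestors(C) = {A,B,C}; C in? yes
ancestors(C) = {A,B,C}; B in? yes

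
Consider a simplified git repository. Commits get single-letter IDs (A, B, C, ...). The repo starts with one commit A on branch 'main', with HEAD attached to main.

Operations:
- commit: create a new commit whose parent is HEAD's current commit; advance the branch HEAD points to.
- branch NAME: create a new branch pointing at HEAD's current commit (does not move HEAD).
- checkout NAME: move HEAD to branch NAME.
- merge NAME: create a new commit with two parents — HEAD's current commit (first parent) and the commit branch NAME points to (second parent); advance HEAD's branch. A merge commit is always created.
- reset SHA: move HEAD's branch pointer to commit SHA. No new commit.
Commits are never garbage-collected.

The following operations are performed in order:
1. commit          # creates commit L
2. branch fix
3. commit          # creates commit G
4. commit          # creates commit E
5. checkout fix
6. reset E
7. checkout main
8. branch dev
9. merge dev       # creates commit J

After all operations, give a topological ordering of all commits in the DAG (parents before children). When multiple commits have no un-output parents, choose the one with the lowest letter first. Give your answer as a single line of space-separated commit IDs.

After op 1 (commit): HEAD=main@L [main=L]
After op 2 (branch): HEAD=main@L [fix=L main=L]
After op 3 (commit): HEAD=main@G [fix=L main=G]
After op 4 (commit): HEAD=main@E [fix=L main=E]
After op 5 (checkout): HEAD=fix@L [fix=L main=E]
After op 6 (reset): HEAD=fix@E [fix=E main=E]
After op 7 (checkout): HEAD=main@E [fix=E main=E]
After op 8 (branch): HEAD=main@E [dev=E fix=E main=E]
After op 9 (merge): HEAD=main@J [dev=E fix=E main=J]
commit A: parents=[]
commit E: parents=['G']
commit G: parents=['L']
commit J: parents=['E', 'E']
commit L: parents=['A']

Answer: A L G E J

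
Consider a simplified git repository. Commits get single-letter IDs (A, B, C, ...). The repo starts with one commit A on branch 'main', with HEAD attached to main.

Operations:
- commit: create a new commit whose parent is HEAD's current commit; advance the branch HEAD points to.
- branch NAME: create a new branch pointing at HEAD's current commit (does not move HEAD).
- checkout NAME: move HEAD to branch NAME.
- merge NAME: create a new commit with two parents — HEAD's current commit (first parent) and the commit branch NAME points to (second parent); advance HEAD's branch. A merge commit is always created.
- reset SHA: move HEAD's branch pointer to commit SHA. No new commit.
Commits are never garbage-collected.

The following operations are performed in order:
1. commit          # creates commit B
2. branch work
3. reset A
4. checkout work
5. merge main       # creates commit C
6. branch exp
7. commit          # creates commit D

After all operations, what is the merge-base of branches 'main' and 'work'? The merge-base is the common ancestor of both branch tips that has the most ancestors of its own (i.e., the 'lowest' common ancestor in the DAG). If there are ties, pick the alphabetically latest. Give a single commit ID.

Answer: A

Derivation:
After op 1 (commit): HEAD=main@B [main=B]
After op 2 (branch): HEAD=main@B [main=B work=B]
After op 3 (reset): HEAD=main@A [main=A work=B]
After op 4 (checkout): HEAD=work@B [main=A work=B]
After op 5 (merge): HEAD=work@C [main=A work=C]
After op 6 (branch): HEAD=work@C [exp=C main=A work=C]
After op 7 (commit): HEAD=work@D [exp=C main=A work=D]
ancestors(main=A): ['A']
ancestors(work=D): ['A', 'B', 'C', 'D']
common: ['A']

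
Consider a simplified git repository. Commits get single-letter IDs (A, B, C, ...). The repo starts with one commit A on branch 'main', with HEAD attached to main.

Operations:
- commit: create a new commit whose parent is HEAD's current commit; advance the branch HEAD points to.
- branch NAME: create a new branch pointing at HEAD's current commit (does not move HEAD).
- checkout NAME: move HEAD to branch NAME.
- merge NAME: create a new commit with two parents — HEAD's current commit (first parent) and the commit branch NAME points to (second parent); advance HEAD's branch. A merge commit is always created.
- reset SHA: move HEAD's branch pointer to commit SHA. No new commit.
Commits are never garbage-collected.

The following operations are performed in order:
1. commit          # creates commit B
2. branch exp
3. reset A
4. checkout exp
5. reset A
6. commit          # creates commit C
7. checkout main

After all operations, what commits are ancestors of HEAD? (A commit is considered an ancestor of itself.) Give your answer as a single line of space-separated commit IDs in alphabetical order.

After op 1 (commit): HEAD=main@B [main=B]
After op 2 (branch): HEAD=main@B [exp=B main=B]
After op 3 (reset): HEAD=main@A [exp=B main=A]
After op 4 (checkout): HEAD=exp@B [exp=B main=A]
After op 5 (reset): HEAD=exp@A [exp=A main=A]
After op 6 (commit): HEAD=exp@C [exp=C main=A]
After op 7 (checkout): HEAD=main@A [exp=C main=A]

Answer: A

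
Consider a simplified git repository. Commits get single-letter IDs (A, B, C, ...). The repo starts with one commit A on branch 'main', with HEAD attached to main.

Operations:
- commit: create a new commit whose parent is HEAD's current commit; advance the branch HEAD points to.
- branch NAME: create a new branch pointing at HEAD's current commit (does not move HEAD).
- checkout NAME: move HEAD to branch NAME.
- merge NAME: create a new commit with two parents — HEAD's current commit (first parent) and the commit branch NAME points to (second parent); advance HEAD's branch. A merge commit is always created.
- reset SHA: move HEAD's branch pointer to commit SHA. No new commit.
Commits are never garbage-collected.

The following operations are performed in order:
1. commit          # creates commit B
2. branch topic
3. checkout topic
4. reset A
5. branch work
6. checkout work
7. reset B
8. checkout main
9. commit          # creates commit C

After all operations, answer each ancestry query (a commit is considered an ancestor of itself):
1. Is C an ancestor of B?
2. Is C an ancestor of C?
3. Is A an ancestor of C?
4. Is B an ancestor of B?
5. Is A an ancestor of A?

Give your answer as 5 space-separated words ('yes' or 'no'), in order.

After op 1 (commit): HEAD=main@B [main=B]
After op 2 (branch): HEAD=main@B [main=B topic=B]
After op 3 (checkout): HEAD=topic@B [main=B topic=B]
After op 4 (reset): HEAD=topic@A [main=B topic=A]
After op 5 (branch): HEAD=topic@A [main=B topic=A work=A]
After op 6 (checkout): HEAD=work@A [main=B topic=A work=A]
After op 7 (reset): HEAD=work@B [main=B topic=A work=B]
After op 8 (checkout): HEAD=main@B [main=B topic=A work=B]
After op 9 (commit): HEAD=main@C [main=C topic=A work=B]
ancestors(B) = {A,B}; C in? no
ancestors(C) = {A,B,C}; C in? yes
ancestors(C) = {A,B,C}; A in? yes
ancestors(B) = {A,B}; B in? yes
ancestors(A) = {A}; A in? yes

Answer: no yes yes yes yes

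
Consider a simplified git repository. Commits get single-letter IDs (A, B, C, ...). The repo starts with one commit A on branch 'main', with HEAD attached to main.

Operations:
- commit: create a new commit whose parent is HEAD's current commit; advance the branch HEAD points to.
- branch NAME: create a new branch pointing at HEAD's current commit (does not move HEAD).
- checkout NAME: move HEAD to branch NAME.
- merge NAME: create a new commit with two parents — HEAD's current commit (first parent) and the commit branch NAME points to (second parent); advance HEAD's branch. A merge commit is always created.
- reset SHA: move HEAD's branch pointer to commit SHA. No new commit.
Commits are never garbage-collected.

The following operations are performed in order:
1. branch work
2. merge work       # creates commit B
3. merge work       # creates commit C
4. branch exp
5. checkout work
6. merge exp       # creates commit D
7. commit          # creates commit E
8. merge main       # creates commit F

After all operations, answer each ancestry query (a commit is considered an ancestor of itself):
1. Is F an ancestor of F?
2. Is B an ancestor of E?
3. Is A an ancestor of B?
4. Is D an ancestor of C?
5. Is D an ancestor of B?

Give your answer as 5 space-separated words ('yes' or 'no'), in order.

Answer: yes yes yes no no

Derivation:
After op 1 (branch): HEAD=main@A [main=A work=A]
After op 2 (merge): HEAD=main@B [main=B work=A]
After op 3 (merge): HEAD=main@C [main=C work=A]
After op 4 (branch): HEAD=main@C [exp=C main=C work=A]
After op 5 (checkout): HEAD=work@A [exp=C main=C work=A]
After op 6 (merge): HEAD=work@D [exp=C main=C work=D]
After op 7 (commit): HEAD=work@E [exp=C main=C work=E]
After op 8 (merge): HEAD=work@F [exp=C main=C work=F]
ancestors(F) = {A,B,C,D,E,F}; F in? yes
ancestors(E) = {A,B,C,D,E}; B in? yes
ancestors(B) = {A,B}; A in? yes
ancestors(C) = {A,B,C}; D in? no
ancestors(B) = {A,B}; D in? no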